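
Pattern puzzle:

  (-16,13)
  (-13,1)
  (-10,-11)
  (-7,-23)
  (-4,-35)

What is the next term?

First component goes -16, -13, -10, -7, -4 → -1 (+3 each step).
Second component — −12 each step: 13, 1, -11, -23, -35 → -47.
Combining the parts gives (-1,-47).

(-1,-47)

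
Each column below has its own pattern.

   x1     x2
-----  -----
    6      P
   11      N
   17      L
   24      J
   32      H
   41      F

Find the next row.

Column x1: 6, 11, 17, 24, 32, 41 → 51 (differences are 5, 6, 7, … (increasing by 1 each time)).
Column x2: letters move back 2 places in the alphabet; P, N, L, J, H, F → D.
Combining the parts gives 51  D.

51  D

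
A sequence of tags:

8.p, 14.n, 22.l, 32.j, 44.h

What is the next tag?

58.f

For the first component, differences are 6, 8, 10, … (increasing by 2 each time): 8, 14, 22, 32, 44 → 58.
Letter — letters move back 2 places in the alphabet: p, n, l, j, h → f.
So the next tag is 58.f.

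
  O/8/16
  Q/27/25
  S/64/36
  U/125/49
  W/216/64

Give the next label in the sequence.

Y/343/81

Letter — letters move forward 2 places in the alphabet: O, Q, S, U, W → Y.
Second component: perfect cubes: 2³, 3³, 4³, …; 8, 27, 64, 125, 216 → 343.
For the third component, perfect squares: 4², 5², 6², …: 16, 25, 36, 49, 64 → 81.
Combining the parts gives Y/343/81.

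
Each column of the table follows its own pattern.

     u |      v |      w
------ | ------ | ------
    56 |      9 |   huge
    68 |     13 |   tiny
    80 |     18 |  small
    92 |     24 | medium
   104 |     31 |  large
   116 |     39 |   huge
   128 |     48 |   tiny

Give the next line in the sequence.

For the column u, +12 each step: 56, 68, 80, 92, 104, 116, 128 → 140.
For the column v, differences are 4, 5, 6, … (increasing by 1 each time): 9, 13, 18, 24, 31, 39, 48 → 58.
Column w goes huge, tiny, small, medium, large, huge, tiny → small (repeats huge → tiny → small → medium → large).
Putting it together: 140  58  small.

140  58  small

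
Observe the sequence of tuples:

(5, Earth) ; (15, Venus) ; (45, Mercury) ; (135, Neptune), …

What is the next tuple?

First slot — ×3 each step: 5, 15, 45, 135 → 405.
Planet — runs backward through the planets Mercury→Neptune: Earth, Venus, Mercury, Neptune → Uranus.
Combining the parts gives (405, Uranus).

(405, Uranus)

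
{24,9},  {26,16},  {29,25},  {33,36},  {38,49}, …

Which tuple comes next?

For the first part, differences are 2, 3, 4, … (increasing by 1 each time): 24, 26, 29, 33, 38 → 44.
Second part: perfect squares: 3², 4², 5², …; 9, 16, 25, 36, 49 → 64.
Combining the parts gives {44,64}.

{44,64}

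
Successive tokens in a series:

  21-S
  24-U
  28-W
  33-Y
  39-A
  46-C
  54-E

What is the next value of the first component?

63

First component: 21, 24, 28, 33, 39, 46, 54 → 63 (differences are 3, 4, 5, … (increasing by 1 each time)).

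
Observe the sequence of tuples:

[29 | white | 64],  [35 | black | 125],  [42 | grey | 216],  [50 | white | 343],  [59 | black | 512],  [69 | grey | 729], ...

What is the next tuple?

First component — differences are 6, 7, 8, … (increasing by 1 each time): 29, 35, 42, 50, 59, 69 → 80.
Shade goes white, black, grey, white, black, grey → white (repeats white → black → grey).
Third component: perfect cubes: 4³, 5³, 6³, …; 64, 125, 216, 343, 512, 729 → 1000.
Combining the parts gives [80 | white | 1000].

[80 | white | 1000]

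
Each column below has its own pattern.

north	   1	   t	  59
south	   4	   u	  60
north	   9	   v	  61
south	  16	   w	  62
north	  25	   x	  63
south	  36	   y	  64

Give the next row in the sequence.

Direction: alternates north ↔ south, so north, south, north, south, north, south → north.
Second component: 1, 4, 9, 16, 25, 36 → 49 (perfect squares: 1², 2², 3², …).
Letter: t, u, v, w, x, y → z (letters move forward 1 place in the alphabet).
Fourth component: 59, 60, 61, 62, 63, 64 → 65 (+1 each step).
Combining the parts gives north  49  z  65.

north  49  z  65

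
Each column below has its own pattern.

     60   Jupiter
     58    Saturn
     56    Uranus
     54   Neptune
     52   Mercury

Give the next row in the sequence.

50  Venus

First component: −2 each step, so 60, 58, 56, 54, 52 → 50.
Planet: runs through the planets Mercury→Neptune, so Jupiter, Saturn, Uranus, Neptune, Mercury → Venus.
So the next row is 50  Venus.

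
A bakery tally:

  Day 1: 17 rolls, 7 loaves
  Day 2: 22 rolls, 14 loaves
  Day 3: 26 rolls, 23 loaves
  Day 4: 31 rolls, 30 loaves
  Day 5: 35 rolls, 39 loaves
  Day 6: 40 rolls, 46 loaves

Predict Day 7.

Rolls — alternating steps +5, +4, +5, +4, …: 17, 22, 26, 31, 35, 40 → 44.
Loaves: alternating steps +7, +9, +7, +9, …, so 7, 14, 23, 30, 39, 46 → 55.
Putting it together: 44 rolls, 55 loaves.

44 rolls, 55 loaves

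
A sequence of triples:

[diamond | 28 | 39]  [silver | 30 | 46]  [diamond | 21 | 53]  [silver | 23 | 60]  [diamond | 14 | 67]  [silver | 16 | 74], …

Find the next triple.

[diamond | 7 | 81]

Rank — alternates diamond ↔ silver: diamond, silver, diamond, silver, diamond, silver → diamond.
Second value — alternating steps +2, −9, +2, −9, …: 28, 30, 21, 23, 14, 16 → 7.
Third value goes 39, 46, 53, 60, 67, 74 → 81 (+7 each step).
Putting it together: [diamond | 7 | 81].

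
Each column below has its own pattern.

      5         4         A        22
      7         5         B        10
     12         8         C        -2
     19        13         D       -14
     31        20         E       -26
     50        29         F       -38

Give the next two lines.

81  40  G  -50; 131  53  H  -62

First component: each term is the sum of the two before it; 5, 7, 12, 19, 31, 50 → 81 → 131.
Second component goes 4, 5, 8, 13, 20, 29 → 40 → 53 (differences are 1, 3, 5, … (increasing by 2 each time)).
For the letter, letters move forward 1 place in the alphabet: A, B, C, D, E, F → G → H.
For the fourth component, −12 each step: 22, 10, -2, -14, -26, -38 → -50 → -62.
So the next two lines are 81  40  G  -50 and 131  53  H  -62.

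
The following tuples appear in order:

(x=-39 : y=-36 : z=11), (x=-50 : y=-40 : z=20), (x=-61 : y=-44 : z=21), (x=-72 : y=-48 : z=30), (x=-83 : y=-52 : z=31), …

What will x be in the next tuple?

-94

X: −11 each step, so -39, -50, -61, -72, -83 → -94.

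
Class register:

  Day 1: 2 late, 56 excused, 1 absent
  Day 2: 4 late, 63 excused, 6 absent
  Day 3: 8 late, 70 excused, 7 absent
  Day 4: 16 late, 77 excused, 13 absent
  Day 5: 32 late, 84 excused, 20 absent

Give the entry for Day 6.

Late — ×2 each step: 2, 4, 8, 16, 32 → 64.
Excused — +7 each step: 56, 63, 70, 77, 84 → 91.
Absent goes 1, 6, 7, 13, 20 → 33 (each term is the sum of the two before it).
Combining the parts gives 64 late, 91 excused, 33 absent.

64 late, 91 excused, 33 absent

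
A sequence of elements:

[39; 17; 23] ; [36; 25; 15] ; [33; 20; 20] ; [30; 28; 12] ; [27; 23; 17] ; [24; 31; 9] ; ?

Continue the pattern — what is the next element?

[21; 26; 14]

For the first entry, −3 each step: 39, 36, 33, 30, 27, 24 → 21.
Second entry — alternating steps +8, −5, +8, −5, …: 17, 25, 20, 28, 23, 31 → 26.
Third entry goes 23, 15, 20, 12, 17, 9 → 14 (together with the second entry always sums to 40).
Putting it together: [21; 26; 14].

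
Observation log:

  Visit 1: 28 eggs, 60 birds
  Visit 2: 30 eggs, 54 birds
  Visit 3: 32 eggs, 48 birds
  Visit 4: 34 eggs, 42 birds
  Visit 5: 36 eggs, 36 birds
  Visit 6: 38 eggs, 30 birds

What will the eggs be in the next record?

40

Eggs: +2 each step; 28, 30, 32, 34, 36, 38 → 40.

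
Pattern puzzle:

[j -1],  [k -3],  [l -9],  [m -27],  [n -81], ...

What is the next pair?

Letter: j, k, l, m, n → o (letters move forward 1 place in the alphabet).
Second entry: ×3 each step; -1, -3, -9, -27, -81 → -243.
Combining the parts gives [o -243].

[o -243]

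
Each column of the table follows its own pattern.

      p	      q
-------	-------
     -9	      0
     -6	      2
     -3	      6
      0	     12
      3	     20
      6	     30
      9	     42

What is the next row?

For the column p, +3 each step: -9, -6, -3, 0, 3, 6, 9 → 12.
Column q — differences are 2, 4, 6, … (increasing by 2 each time): 0, 2, 6, 12, 20, 30, 42 → 56.
Putting it together: 12  56.

12  56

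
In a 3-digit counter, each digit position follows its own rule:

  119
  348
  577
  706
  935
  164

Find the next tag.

For the first digit, +2 each step, mod 10: 1, 3, 5, 7, 9, 1 → 3.
Second digit: +3 each step, mod 10, so 1, 4, 7, 0, 3, 6 → 9.
For the third digit, −1 each step, mod 10: 9, 8, 7, 6, 5, 4 → 3.
Putting it together: 393.

393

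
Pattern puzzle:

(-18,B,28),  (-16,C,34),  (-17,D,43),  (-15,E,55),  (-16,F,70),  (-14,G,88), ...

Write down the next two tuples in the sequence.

First part: alternating steps +2, −1, +2, −1, …; -18, -16, -17, -15, -16, -14 → -15 → -13.
Letter — letters move forward 1 place in the alphabet: B, C, D, E, F, G → H → I.
Third part — differences are 6, 9, 12, … (increasing by 3 each time): 28, 34, 43, 55, 70, 88 → 109 → 133.
So the next two tuples are (-15,H,109) and (-13,I,133).

(-15,H,109), (-13,I,133)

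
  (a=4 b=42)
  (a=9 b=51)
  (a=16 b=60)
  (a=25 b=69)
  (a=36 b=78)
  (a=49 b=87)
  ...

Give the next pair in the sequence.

(a=64 b=96)

A: 4, 9, 16, 25, 36, 49 → 64 (perfect squares: 2², 3², 4², …).
B — +9 each step: 42, 51, 60, 69, 78, 87 → 96.
Putting it together: (a=64 b=96).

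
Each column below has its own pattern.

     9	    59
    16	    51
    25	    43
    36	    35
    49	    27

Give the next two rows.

64  19; 81  11

First component goes 9, 16, 25, 36, 49 → 64 → 81 (perfect squares: 3², 4², 5², …).
Second component — −8 each step: 59, 51, 43, 35, 27 → 19 → 11.
Putting the parts together: 64  19 and then 81  11.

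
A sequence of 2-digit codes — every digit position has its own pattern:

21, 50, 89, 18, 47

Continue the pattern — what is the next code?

76

First digit: 2, 5, 8, 1, 4 → 7 (+3 each step, mod 10).
Second digit — −1 each step, mod 10: 1, 0, 9, 8, 7 → 6.
So the next code is 76.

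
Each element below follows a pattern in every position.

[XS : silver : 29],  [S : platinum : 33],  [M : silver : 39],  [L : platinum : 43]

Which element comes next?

[XL : silver : 49]

Size: runs through clothing sizes XS→XL; XS, S, M, L → XL.
For the metal, alternates silver ↔ platinum: silver, platinum, silver, platinum → silver.
Third part goes 29, 33, 39, 43 → 49 (alternating steps +4, +6, +4, +6, …).
So the next element is [XL : silver : 49].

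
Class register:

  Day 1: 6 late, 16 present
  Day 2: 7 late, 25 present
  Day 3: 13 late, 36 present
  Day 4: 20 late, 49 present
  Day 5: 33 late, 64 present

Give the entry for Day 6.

53 late, 81 present

Late: each term is the sum of the two before it, so 6, 7, 13, 20, 33 → 53.
For the present, perfect squares: 4², 5², 6², …: 16, 25, 36, 49, 64 → 81.
Combining the parts gives 53 late, 81 present.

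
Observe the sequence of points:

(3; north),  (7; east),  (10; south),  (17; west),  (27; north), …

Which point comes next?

(44; east)

For the first value, each term is the sum of the two before it: 3, 7, 10, 17, 27 → 44.
Direction: repeats north → east → south → west, so north, east, south, west, north → east.
So the next point is (44; east).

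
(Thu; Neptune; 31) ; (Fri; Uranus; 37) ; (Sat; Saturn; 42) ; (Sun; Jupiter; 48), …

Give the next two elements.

Day: Thu, Fri, Sat, Sun → Mon → Tue (runs through the weekdays Mon→Sun).
For the planet, runs backward through the planets Mercury→Neptune: Neptune, Uranus, Saturn, Jupiter → Mars → Earth.
Third coordinate: 31, 37, 42, 48 → 53 → 59 (alternating steps +6, +5, +6, +5, …).
Putting the parts together: (Mon; Mars; 53) and then (Tue; Earth; 59).

(Mon; Mars; 53), (Tue; Earth; 59)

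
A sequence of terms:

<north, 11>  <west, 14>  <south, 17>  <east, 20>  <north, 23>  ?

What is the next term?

For the direction, repeats north → west → south → east: north, west, south, east, north → west.
Second coordinate: 11, 14, 17, 20, 23 → 26 (+3 each step).
Putting it together: <west, 26>.

<west, 26>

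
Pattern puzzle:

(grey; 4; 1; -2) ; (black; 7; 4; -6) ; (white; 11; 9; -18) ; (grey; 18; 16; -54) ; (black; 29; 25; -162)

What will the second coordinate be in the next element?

For the second coordinate, each term is the sum of the two before it: 4, 7, 11, 18, 29 → 47.

47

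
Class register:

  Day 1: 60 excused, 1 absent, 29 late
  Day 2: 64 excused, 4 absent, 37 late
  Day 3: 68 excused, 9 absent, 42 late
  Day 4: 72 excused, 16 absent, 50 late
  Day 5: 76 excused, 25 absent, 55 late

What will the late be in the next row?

63

For the late, alternating steps +8, +5, +8, +5, …: 29, 37, 42, 50, 55 → 63.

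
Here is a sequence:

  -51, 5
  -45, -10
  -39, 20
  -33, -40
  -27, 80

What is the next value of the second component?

-160

First component: +6 each step; -51, -45, -39, -33, -27 → -21.
Second component — ×(-2) each step: 5, -10, 20, -40, 80 → -160.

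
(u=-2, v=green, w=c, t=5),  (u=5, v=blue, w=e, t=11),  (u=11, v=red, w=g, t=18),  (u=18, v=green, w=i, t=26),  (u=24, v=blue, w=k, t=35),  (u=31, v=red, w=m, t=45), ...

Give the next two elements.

For the u, alternating steps +7, +6, +7, +6, …: -2, 5, 11, 18, 24, 31 → 37 → 44.
For the v, repeats green → blue → red: green, blue, red, green, blue, red → green → blue.
W: c, e, g, i, k, m → o → q (letters move forward 2 places in the alphabet).
T: 5, 11, 18, 26, 35, 45 → 56 → 68 (differences are 6, 7, 8, … (increasing by 1 each time)).
Putting the parts together: (u=37, v=green, w=o, t=56) and then (u=44, v=blue, w=q, t=68).

(u=37, v=green, w=o, t=56), (u=44, v=blue, w=q, t=68)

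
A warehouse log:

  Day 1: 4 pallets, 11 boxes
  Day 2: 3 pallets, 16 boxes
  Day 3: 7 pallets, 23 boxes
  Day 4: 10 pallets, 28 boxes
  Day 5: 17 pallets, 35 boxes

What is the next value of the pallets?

For the pallets, each term is the sum of the two before it: 4, 3, 7, 10, 17 → 27.
Boxes: alternating steps +5, +7, +5, +7, …; 11, 16, 23, 28, 35 → 40.

27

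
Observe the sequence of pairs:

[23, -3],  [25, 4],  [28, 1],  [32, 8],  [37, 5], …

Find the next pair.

For the first slot, differences are 2, 3, 4, … (increasing by 1 each time): 23, 25, 28, 32, 37 → 43.
For the second slot, alternating steps +7, −3, +7, −3, …: -3, 4, 1, 8, 5 → 12.
So the next pair is [43, 12].

[43, 12]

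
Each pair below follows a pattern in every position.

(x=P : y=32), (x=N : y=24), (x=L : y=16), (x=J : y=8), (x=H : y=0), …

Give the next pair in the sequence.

X goes P, N, L, J, H → F (letters move back 2 places in the alphabet).
Y: −8 each step; 32, 24, 16, 8, 0 → -8.
Putting it together: (x=F : y=-8).

(x=F : y=-8)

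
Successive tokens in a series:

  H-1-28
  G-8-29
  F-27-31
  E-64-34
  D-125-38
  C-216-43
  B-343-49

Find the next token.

A-512-56

Letter: letters move back 1 place in the alphabet, so H, G, F, E, D, C, B → A.
Second component goes 1, 8, 27, 64, 125, 216, 343 → 512 (perfect cubes: 1³, 2³, 3³, …).
Third component: 28, 29, 31, 34, 38, 43, 49 → 56 (differences are 1, 2, 3, … (increasing by 1 each time)).
Putting it together: A-512-56.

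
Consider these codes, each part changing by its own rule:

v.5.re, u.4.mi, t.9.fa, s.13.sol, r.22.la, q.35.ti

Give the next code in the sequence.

Letter: letters move back 1 place in the alphabet, so v, u, t, s, r, q → p.
Second component: each term is the sum of the two before it; 5, 4, 9, 13, 22, 35 → 57.
For the note, runs through the solfège scale do→ti: re, mi, fa, sol, la, ti → do.
So the next code is p.57.do.

p.57.do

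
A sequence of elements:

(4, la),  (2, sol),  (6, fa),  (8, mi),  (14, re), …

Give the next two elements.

First part: 4, 2, 6, 8, 14 → 22 → 36 (each term is the sum of the two before it).
For the note, runs backward through the solfège scale do→ti: la, sol, fa, mi, re → do → ti.
Putting the parts together: (22, do) and then (36, ti).

(22, do), (36, ti)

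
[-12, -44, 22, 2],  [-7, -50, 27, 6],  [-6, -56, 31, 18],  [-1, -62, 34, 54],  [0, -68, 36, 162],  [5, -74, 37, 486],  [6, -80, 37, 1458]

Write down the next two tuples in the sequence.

First entry: alternating steps +5, +1, +5, +1, …, so -12, -7, -6, -1, 0, 5, 6 → 11 → 12.
Second entry — −6 each step: -44, -50, -56, -62, -68, -74, -80 → -86 → -92.
Third entry — differences are 5, 4, 3, … (decreasing by 1 each time): 22, 27, 31, 34, 36, 37, 37 → 36 → 34.
For the fourth entry, ×3 each step: 2, 6, 18, 54, 162, 486, 1458 → 4374 → 13122.
So the next two tuples are [11, -86, 36, 4374] and [12, -92, 34, 13122].

[11, -86, 36, 4374], [12, -92, 34, 13122]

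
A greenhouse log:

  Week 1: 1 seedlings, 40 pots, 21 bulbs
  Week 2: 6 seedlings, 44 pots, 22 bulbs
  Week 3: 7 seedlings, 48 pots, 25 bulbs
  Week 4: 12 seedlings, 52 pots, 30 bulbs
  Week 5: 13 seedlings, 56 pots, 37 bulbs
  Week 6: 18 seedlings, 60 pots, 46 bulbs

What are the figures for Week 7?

19 seedlings, 64 pots, 57 bulbs

For the seedlings, alternating steps +5, +1, +5, +1, …: 1, 6, 7, 12, 13, 18 → 19.
Pots: 40, 44, 48, 52, 56, 60 → 64 (+4 each step).
Bulbs goes 21, 22, 25, 30, 37, 46 → 57 (differences are 1, 3, 5, … (increasing by 2 each time)).
Combining the parts gives 19 seedlings, 64 pots, 57 bulbs.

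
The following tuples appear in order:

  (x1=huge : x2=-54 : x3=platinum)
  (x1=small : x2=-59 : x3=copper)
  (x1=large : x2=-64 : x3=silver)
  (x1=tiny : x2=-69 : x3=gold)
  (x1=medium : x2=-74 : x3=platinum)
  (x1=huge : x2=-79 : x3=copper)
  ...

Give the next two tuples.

(x1=small : x2=-84 : x3=silver), (x1=large : x2=-89 : x3=gold)

X1 goes huge, small, large, tiny, medium, huge → small → large (repeats huge → small → large → tiny → medium).
X2 — −5 each step: -54, -59, -64, -69, -74, -79 → -84 → -89.
For the x3, repeats platinum → copper → silver → gold: platinum, copper, silver, gold, platinum, copper → silver → gold.
So the next two tuples are (x1=small : x2=-84 : x3=silver) and (x1=large : x2=-89 : x3=gold).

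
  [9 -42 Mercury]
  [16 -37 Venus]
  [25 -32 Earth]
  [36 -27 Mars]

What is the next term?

For the first entry, perfect squares: 3², 4², 5², …: 9, 16, 25, 36 → 49.
Second entry: +5 each step; -42, -37, -32, -27 → -22.
For the planet, runs through the planets Mercury→Neptune: Mercury, Venus, Earth, Mars → Jupiter.
Putting it together: [49 -22 Jupiter].

[49 -22 Jupiter]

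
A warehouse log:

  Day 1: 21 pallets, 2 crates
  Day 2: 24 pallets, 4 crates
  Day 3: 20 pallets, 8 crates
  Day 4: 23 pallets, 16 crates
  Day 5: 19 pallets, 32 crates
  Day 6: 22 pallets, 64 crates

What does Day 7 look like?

18 pallets, 128 crates

For the pallets, alternating steps +3, −4, +3, −4, …: 21, 24, 20, 23, 19, 22 → 18.
Crates: ×2 each step, so 2, 4, 8, 16, 32, 64 → 128.
Putting it together: 18 pallets, 128 crates.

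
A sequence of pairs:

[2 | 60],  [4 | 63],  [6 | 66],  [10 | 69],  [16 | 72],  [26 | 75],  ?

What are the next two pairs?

[42 | 78], [68 | 81]

First part: each term is the sum of the two before it; 2, 4, 6, 10, 16, 26 → 42 → 68.
Second part goes 60, 63, 66, 69, 72, 75 → 78 → 81 (+3 each step).
So the next two pairs are [42 | 78] and [68 | 81].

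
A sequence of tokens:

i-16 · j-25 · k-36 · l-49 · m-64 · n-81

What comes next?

Letter goes i, j, k, l, m, n → o (letters move forward 1 place in the alphabet).
For the second component, perfect squares: 4², 5², 6², …: 16, 25, 36, 49, 64, 81 → 100.
Combining the parts gives o-100.

o-100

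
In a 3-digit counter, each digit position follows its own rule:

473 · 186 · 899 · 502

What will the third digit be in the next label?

First digit: −3 each step, mod 10, so 4, 1, 8, 5 → 2.
Second digit: +1 each step, mod 10, so 7, 8, 9, 0 → 1.
Third digit: +3 each step, mod 10, so 3, 6, 9, 2 → 5.

5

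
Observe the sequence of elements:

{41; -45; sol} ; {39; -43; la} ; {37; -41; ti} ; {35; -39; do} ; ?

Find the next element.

{33; -37; re}

First part: −2 each step; 41, 39, 37, 35 → 33.
Second part: +2 each step, so -45, -43, -41, -39 → -37.
For the note, runs through the solfège scale do→ti: sol, la, ti, do → re.
So the next element is {33; -37; re}.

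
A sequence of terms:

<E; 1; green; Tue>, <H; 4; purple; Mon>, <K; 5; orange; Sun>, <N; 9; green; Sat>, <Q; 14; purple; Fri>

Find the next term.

<T; 23; orange; Thu>

Letter goes E, H, K, N, Q → T (letters move forward 3 places in the alphabet).
Second entry: each term is the sum of the two before it, so 1, 4, 5, 9, 14 → 23.
Colour: green, purple, orange, green, purple → orange (repeats green → purple → orange).
Day: Tue, Mon, Sun, Sat, Fri → Thu (runs backward through the weekdays Mon→Sun).
So the next term is <T; 23; orange; Thu>.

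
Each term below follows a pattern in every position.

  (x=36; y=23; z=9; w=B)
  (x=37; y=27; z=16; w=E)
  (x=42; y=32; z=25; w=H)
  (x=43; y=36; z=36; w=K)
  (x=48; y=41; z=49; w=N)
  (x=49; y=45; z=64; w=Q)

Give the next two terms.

(x=54; y=50; z=81; w=T), (x=55; y=54; z=100; w=W)

X: alternating steps +1, +5, +1, +5, …, so 36, 37, 42, 43, 48, 49 → 54 → 55.
Y: 23, 27, 32, 36, 41, 45 → 50 → 54 (alternating steps +4, +5, +4, +5, …).
Z — perfect squares: 3², 4², 5², …: 9, 16, 25, 36, 49, 64 → 81 → 100.
W — letters move forward 3 places in the alphabet: B, E, H, K, N, Q → T → W.
So the next two terms are (x=54; y=50; z=81; w=T) and (x=55; y=54; z=100; w=W).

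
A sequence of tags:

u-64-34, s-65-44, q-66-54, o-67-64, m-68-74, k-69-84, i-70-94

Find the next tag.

g-71-104

For the letter, letters move back 2 places in the alphabet: u, s, q, o, m, k, i → g.
Second component: +1 each step; 64, 65, 66, 67, 68, 69, 70 → 71.
Third component: +10 each step, so 34, 44, 54, 64, 74, 84, 94 → 104.
So the next tag is g-71-104.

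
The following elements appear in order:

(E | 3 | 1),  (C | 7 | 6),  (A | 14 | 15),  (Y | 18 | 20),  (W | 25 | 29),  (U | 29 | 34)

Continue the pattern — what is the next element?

(S | 36 | 43)

Letter — letters move back 2 places in the alphabet, wrapping A→Z: E, C, A, Y, W, U → S.
Second entry: alternating steps +4, +7, +4, +7, …, so 3, 7, 14, 18, 25, 29 → 36.
Third entry: alternating steps +5, +9, +5, +9, …; 1, 6, 15, 20, 29, 34 → 43.
So the next element is (S | 36 | 43).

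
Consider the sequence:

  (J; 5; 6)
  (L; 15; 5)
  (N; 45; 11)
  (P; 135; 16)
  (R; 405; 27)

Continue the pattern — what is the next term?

(T; 1215; 43)

Letter: J, L, N, P, R → T (letters move forward 2 places in the alphabet).
Second coordinate: ×3 each step; 5, 15, 45, 135, 405 → 1215.
Third coordinate — each term is the sum of the two before it: 6, 5, 11, 16, 27 → 43.
So the next term is (T; 1215; 43).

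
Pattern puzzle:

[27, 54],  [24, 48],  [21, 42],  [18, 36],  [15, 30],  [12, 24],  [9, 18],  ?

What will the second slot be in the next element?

12

First slot: −3 each step, so 27, 24, 21, 18, 15, 12, 9 → 6.
Second slot: always 2 × the first slot; 54, 48, 42, 36, 30, 24, 18 → 12.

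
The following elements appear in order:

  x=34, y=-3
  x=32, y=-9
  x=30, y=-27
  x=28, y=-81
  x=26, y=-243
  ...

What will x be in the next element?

24

X goes 34, 32, 30, 28, 26 → 24 (−2 each step).
Y: -3, -9, -27, -81, -243 → -729 (×3 each step).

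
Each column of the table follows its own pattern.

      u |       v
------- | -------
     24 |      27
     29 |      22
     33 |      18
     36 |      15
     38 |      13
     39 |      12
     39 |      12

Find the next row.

Column u: 24, 29, 33, 36, 38, 39, 39 → 38 (differences are 5, 4, 3, … (decreasing by 1 each time)).
Column v: 27, 22, 18, 15, 13, 12, 12 → 13 (together with the column u always sums to 51).
Putting it together: 38  13.

38  13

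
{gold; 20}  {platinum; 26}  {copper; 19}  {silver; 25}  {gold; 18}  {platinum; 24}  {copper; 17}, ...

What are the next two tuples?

{silver; 23}, {gold; 16}

For the metal, repeats gold → platinum → copper → silver: gold, platinum, copper, silver, gold, platinum, copper → silver → gold.
Second value: alternating steps +6, −7, +6, −7, …, so 20, 26, 19, 25, 18, 24, 17 → 23 → 16.
Putting the parts together: {silver; 23} and then {gold; 16}.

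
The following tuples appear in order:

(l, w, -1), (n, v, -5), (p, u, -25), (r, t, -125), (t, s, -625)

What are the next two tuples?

(v, r, -3125), (x, q, -15625)

First letter — letters move forward 2 places in the alphabet: l, n, p, r, t → v → x.
Second letter goes w, v, u, t, s → r → q (letters move back 1 place in the alphabet).
For the third coordinate, ×5 each step: -1, -5, -25, -125, -625 → -3125 → -15625.
So the next two tuples are (v, r, -3125) and (x, q, -15625).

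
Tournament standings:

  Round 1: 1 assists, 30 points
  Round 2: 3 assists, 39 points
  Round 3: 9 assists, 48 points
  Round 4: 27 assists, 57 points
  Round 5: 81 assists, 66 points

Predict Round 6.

243 assists, 75 points

Assists: ×3 each step; 1, 3, 9, 27, 81 → 243.
For the points, +9 each step: 30, 39, 48, 57, 66 → 75.
So the next row is 243 assists, 75 points.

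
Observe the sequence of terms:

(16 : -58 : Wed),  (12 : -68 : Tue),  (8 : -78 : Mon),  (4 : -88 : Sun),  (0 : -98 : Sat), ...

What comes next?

(-4 : -108 : Fri)

For the first component, −4 each step: 16, 12, 8, 4, 0 → -4.
Second component — −10 each step: -58, -68, -78, -88, -98 → -108.
For the day, runs backward through the weekdays Mon→Sun: Wed, Tue, Mon, Sun, Sat → Fri.
So the next term is (-4 : -108 : Fri).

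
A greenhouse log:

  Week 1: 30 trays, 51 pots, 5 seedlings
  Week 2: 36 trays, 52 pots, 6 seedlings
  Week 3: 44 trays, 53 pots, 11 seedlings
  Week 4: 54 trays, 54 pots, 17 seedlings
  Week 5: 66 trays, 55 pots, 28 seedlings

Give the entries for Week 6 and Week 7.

Trays: differences are 6, 8, 10, … (increasing by 2 each time); 30, 36, 44, 54, 66 → 80 → 96.
Pots: +1 each step, so 51, 52, 53, 54, 55 → 56 → 57.
Seedlings goes 5, 6, 11, 17, 28 → 45 → 73 (each term is the sum of the two before it).
Putting the parts together: 80 trays, 56 pots, 45 seedlings and then 96 trays, 57 pots, 73 seedlings.

80 trays, 56 pots, 45 seedlings; 96 trays, 57 pots, 73 seedlings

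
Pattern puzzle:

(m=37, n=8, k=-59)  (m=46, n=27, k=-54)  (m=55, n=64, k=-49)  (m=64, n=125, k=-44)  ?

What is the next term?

M: 37, 46, 55, 64 → 73 (+9 each step).
N: 8, 27, 64, 125 → 216 (perfect cubes: 2³, 3³, 4³, …).
For the k, +5 each step: -59, -54, -49, -44 → -39.
Combining the parts gives (m=73, n=216, k=-39).

(m=73, n=216, k=-39)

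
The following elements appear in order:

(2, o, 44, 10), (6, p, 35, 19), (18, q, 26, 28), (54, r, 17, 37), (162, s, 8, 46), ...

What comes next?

(486, t, -1, 55)

First value — ×3 each step: 2, 6, 18, 54, 162 → 486.
Letter: letters move forward 1 place in the alphabet; o, p, q, r, s → t.
Third value: −9 each step, so 44, 35, 26, 17, 8 → -1.
Fourth value goes 10, 19, 28, 37, 46 → 55 (together with the third value always sums to 54).
So the next element is (486, t, -1, 55).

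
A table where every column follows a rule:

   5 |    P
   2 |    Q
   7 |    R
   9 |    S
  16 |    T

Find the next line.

First component: 5, 2, 7, 9, 16 → 25 (each term is the sum of the two before it).
Letter: letters move forward 1 place in the alphabet, so P, Q, R, S, T → U.
So the next line is 25  U.

25  U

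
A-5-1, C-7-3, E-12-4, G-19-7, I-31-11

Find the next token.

K-50-18

Letter goes A, C, E, G, I → K (letters move forward 2 places in the alphabet).
Second component goes 5, 7, 12, 19, 31 → 50 (each term is the sum of the two before it).
For the third component, each term is the sum of the two before it: 1, 3, 4, 7, 11 → 18.
So the next token is K-50-18.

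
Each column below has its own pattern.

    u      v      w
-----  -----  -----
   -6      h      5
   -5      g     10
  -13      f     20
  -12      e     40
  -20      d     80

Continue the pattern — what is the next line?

Column u — alternating steps +1, −8, +1, −8, …: -6, -5, -13, -12, -20 → -19.
Column v: letters move back 1 place in the alphabet, so h, g, f, e, d → c.
Column w: 5, 10, 20, 40, 80 → 160 (×2 each step).
Putting it together: -19  c  160.

-19  c  160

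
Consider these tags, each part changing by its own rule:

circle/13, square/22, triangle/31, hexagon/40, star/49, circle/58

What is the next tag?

square/67

Shape: repeats circle → square → triangle → hexagon → star, so circle, square, triangle, hexagon, star, circle → square.
Second component: +9 each step; 13, 22, 31, 40, 49, 58 → 67.
Combining the parts gives square/67.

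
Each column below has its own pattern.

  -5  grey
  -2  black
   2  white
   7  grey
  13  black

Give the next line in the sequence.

For the first component, differences are 3, 4, 5, … (increasing by 1 each time): -5, -2, 2, 7, 13 → 20.
Shade: repeats grey → black → white, so grey, black, white, grey, black → white.
Putting it together: 20  white.

20  white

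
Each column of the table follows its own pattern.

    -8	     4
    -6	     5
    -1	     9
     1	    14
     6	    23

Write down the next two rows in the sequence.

8  37; 13  60

First component: alternating steps +2, +5, +2, +5, …, so -8, -6, -1, 1, 6 → 8 → 13.
For the second component, each term is the sum of the two before it: 4, 5, 9, 14, 23 → 37 → 60.
So the next two rows are 8  37 and 13  60.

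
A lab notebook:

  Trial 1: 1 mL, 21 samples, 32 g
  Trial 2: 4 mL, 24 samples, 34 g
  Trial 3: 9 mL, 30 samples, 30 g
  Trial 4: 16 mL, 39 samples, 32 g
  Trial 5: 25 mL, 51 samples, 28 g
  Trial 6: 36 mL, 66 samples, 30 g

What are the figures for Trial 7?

49 mL, 84 samples, 26 g

ML goes 1, 4, 9, 16, 25, 36 → 49 (perfect squares: 1², 2², 3², …).
For the samples, differences are 3, 6, 9, … (increasing by 3 each time): 21, 24, 30, 39, 51, 66 → 84.
For the g, alternating steps +2, −4, +2, −4, …: 32, 34, 30, 32, 28, 30 → 26.
Putting it together: 49 mL, 84 samples, 26 g.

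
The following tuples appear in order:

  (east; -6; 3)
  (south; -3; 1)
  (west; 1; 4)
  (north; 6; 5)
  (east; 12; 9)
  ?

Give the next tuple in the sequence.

(south; 19; 14)

Direction: east, south, west, north, east → south (repeats east → south → west → north).
Second component — differences are 3, 4, 5, … (increasing by 1 each time): -6, -3, 1, 6, 12 → 19.
Third component: 3, 1, 4, 5, 9 → 14 (each term is the sum of the two before it).
Combining the parts gives (south; 19; 14).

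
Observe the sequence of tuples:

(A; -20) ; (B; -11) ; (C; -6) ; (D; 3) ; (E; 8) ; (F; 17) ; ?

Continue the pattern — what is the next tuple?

For the letter, letters move forward 1 place in the alphabet: A, B, C, D, E, F → G.
Second component: -20, -11, -6, 3, 8, 17 → 22 (alternating steps +9, +5, +9, +5, …).
Combining the parts gives (G; 22).

(G; 22)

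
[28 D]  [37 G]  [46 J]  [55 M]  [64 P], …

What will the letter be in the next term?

S

Letter goes D, G, J, M, P → S (letters move forward 3 places in the alphabet).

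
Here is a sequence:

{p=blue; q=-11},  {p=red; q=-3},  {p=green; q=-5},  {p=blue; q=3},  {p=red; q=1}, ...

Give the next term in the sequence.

{p=green; q=9}

P: blue, red, green, blue, red → green (repeats blue → red → green).
Q — alternating steps +8, −2, +8, −2, …: -11, -3, -5, 3, 1 → 9.
So the next term is {p=green; q=9}.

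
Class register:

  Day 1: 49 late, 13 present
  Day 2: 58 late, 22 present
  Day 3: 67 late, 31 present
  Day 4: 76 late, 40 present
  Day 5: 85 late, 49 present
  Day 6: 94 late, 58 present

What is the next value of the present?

67

For the late, +9 each step: 49, 58, 67, 76, 85, 94 → 103.
Present: +9 each step, so 13, 22, 31, 40, 49, 58 → 67.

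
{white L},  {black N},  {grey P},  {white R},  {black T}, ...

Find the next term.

{grey V}

Shade: repeats white → black → grey, so white, black, grey, white, black → grey.
Letter: L, N, P, R, T → V (letters move forward 2 places in the alphabet).
Combining the parts gives {grey V}.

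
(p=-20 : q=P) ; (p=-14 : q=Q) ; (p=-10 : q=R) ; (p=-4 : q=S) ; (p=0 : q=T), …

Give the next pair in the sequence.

(p=6 : q=U)

P goes -20, -14, -10, -4, 0 → 6 (alternating steps +6, +4, +6, +4, …).
Q — letters move forward 1 place in the alphabet: P, Q, R, S, T → U.
So the next pair is (p=6 : q=U).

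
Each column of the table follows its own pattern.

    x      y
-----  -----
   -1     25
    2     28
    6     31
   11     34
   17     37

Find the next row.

Column x goes -1, 2, 6, 11, 17 → 24 (differences are 3, 4, 5, … (increasing by 1 each time)).
Column y goes 25, 28, 31, 34, 37 → 40 (+3 each step).
Putting it together: 24  40.

24  40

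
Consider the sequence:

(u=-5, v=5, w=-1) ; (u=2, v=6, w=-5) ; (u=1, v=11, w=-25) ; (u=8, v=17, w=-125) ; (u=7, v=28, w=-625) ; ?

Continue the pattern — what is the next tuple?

U: alternating steps +7, −1, +7, −1, …; -5, 2, 1, 8, 7 → 14.
V — each term is the sum of the two before it: 5, 6, 11, 17, 28 → 45.
For the w, ×5 each step: -1, -5, -25, -125, -625 → -3125.
So the next tuple is (u=14, v=45, w=-3125).

(u=14, v=45, w=-3125)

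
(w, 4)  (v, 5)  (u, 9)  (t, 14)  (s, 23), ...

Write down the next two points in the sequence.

(r, 37), (q, 60)

Letter: w, v, u, t, s → r → q (letters move back 1 place in the alphabet).
Second component — each term is the sum of the two before it: 4, 5, 9, 14, 23 → 37 → 60.
Putting the parts together: (r, 37) and then (q, 60).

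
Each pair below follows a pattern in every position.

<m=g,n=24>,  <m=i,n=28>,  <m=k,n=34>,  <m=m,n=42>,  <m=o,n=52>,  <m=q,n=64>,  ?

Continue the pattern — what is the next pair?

M goes g, i, k, m, o, q → s (letters move forward 2 places in the alphabet).
N — differences are 4, 6, 8, … (increasing by 2 each time): 24, 28, 34, 42, 52, 64 → 78.
Putting it together: <m=s,n=78>.

<m=s,n=78>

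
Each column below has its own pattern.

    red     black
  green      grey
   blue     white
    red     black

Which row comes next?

green  grey

Colour — repeats red → green → blue: red, green, blue, red → green.
Shade: repeats black → grey → white, so black, grey, white, black → grey.
So the next row is green  grey.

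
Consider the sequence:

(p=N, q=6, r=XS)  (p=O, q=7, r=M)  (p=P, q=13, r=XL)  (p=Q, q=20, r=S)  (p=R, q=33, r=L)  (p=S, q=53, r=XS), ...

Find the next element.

(p=T, q=86, r=M)

P: letters move forward 1 place in the alphabet, so N, O, P, Q, R, S → T.
Q — each term is the sum of the two before it: 6, 7, 13, 20, 33, 53 → 86.
R goes XS, M, XL, S, L, XS → M (repeats XS → M → XL → S → L).
Combining the parts gives (p=T, q=86, r=M).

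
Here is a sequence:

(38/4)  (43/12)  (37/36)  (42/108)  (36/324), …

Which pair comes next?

(41/972)

First component: 38, 43, 37, 42, 36 → 41 (alternating steps +5, −6, +5, −6, …).
Second component goes 4, 12, 36, 108, 324 → 972 (×3 each step).
Putting it together: (41/972).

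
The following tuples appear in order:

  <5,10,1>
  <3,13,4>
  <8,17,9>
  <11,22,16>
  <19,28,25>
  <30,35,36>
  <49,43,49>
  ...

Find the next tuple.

<79,52,64>

First slot goes 5, 3, 8, 11, 19, 30, 49 → 79 (each term is the sum of the two before it).
Second slot: differences are 3, 4, 5, … (increasing by 1 each time), so 10, 13, 17, 22, 28, 35, 43 → 52.
Third slot: perfect squares: 1², 2², 3², …, so 1, 4, 9, 16, 25, 36, 49 → 64.
Combining the parts gives <79,52,64>.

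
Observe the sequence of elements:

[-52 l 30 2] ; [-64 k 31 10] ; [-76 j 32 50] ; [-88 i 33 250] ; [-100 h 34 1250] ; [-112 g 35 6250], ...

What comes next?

First coordinate goes -52, -64, -76, -88, -100, -112 → -124 (−12 each step).
Letter: letters move back 1 place in the alphabet, so l, k, j, i, h, g → f.
Third coordinate — +1 each step: 30, 31, 32, 33, 34, 35 → 36.
Fourth coordinate: ×5 each step; 2, 10, 50, 250, 1250, 6250 → 31250.
Combining the parts gives [-124 f 36 31250].

[-124 f 36 31250]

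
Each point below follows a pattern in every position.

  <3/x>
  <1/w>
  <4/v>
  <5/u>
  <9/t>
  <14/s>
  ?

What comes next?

First part: each term is the sum of the two before it; 3, 1, 4, 5, 9, 14 → 23.
Letter: letters move back 1 place in the alphabet, so x, w, v, u, t, s → r.
So the next point is <23/r>.

<23/r>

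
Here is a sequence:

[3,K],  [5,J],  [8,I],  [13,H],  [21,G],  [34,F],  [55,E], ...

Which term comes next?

First coordinate: each term is the sum of the two before it, so 3, 5, 8, 13, 21, 34, 55 → 89.
Letter: letters move back 1 place in the alphabet; K, J, I, H, G, F, E → D.
Combining the parts gives [89,D].

[89,D]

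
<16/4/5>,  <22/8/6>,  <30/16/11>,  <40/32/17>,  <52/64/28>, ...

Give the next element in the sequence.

<66/128/45>

First value: differences are 6, 8, 10, … (increasing by 2 each time); 16, 22, 30, 40, 52 → 66.
Second value: ×2 each step, so 4, 8, 16, 32, 64 → 128.
Third value: each term is the sum of the two before it, so 5, 6, 11, 17, 28 → 45.
So the next element is <66/128/45>.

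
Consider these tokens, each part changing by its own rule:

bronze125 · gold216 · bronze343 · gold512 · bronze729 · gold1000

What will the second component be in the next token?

For the rank, alternates bronze ↔ gold: bronze, gold, bronze, gold, bronze, gold → bronze.
Second component: 125, 216, 343, 512, 729, 1000 → 1331 (perfect cubes: 5³, 6³, 7³, …).

1331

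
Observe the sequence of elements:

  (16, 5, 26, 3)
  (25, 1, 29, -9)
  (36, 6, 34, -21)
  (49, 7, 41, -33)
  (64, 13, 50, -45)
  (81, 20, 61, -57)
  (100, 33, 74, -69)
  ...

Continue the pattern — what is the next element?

(121, 53, 89, -81)

First coordinate: perfect squares: 4², 5², 6², …, so 16, 25, 36, 49, 64, 81, 100 → 121.
Second coordinate: 5, 1, 6, 7, 13, 20, 33 → 53 (each term is the sum of the two before it).
Third coordinate goes 26, 29, 34, 41, 50, 61, 74 → 89 (differences are 3, 5, 7, … (increasing by 2 each time)).
Fourth coordinate goes 3, -9, -21, -33, -45, -57, -69 → -81 (−12 each step).
So the next element is (121, 53, 89, -81).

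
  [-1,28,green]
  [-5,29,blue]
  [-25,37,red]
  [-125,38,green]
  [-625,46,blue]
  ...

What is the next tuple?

First coordinate goes -1, -5, -25, -125, -625 → -3125 (×5 each step).
Second coordinate: alternating steps +1, +8, +1, +8, …; 28, 29, 37, 38, 46 → 47.
Colour: green, blue, red, green, blue → red (repeats green → blue → red).
So the next tuple is [-3125,47,red].

[-3125,47,red]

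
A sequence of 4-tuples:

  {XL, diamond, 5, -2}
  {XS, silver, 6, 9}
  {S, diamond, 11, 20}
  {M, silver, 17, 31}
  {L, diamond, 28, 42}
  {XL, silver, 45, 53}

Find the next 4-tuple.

Size goes XL, XS, S, M, L, XL → XS (repeats XL → XS → S → M → L).
For the rank, alternates diamond ↔ silver: diamond, silver, diamond, silver, diamond, silver → diamond.
Third coordinate: each term is the sum of the two before it, so 5, 6, 11, 17, 28, 45 → 73.
Fourth coordinate — +11 each step: -2, 9, 20, 31, 42, 53 → 64.
So the next 4-tuple is {XS, diamond, 73, 64}.

{XS, diamond, 73, 64}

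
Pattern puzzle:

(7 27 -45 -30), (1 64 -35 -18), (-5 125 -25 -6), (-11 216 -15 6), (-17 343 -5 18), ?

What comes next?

First component: 7, 1, -5, -11, -17 → -23 (−6 each step).
Second component: perfect cubes: 3³, 4³, 5³, …; 27, 64, 125, 216, 343 → 512.
Third component: +10 each step; -45, -35, -25, -15, -5 → 5.
Fourth component: -30, -18, -6, 6, 18 → 30 (+12 each step).
Putting it together: (-23 512 5 30).

(-23 512 5 30)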